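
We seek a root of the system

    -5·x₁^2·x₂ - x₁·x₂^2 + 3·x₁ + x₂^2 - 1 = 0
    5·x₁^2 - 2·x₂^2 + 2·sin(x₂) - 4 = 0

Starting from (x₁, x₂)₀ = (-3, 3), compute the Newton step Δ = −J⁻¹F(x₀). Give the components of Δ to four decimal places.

(1.1155, -0.7284)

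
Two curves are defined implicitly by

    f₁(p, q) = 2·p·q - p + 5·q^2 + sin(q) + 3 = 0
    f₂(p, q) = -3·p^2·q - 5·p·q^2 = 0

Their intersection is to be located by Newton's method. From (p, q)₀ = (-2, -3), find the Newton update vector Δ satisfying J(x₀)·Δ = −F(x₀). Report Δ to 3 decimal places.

(-0.019, 1.772)

At (-2, -3): F = (61.85888, 126.000).
Jacobian J = [[2·q - 1, 2·p + 10·q + cos(q)], [-6·p·q - 5·q^2, -3·p^2 - 10·p·q]].
At the point, J = [[-7.000, -34.98999], [-81.000, -72.000]] (det J = -2330.18939).
Solving J·Δ = −F gives Δ = (-0.019, 1.772).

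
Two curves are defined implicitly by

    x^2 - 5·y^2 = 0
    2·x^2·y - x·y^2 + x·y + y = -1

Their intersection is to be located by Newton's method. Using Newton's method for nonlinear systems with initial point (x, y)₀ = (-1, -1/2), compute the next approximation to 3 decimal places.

(-1.182, -0.523)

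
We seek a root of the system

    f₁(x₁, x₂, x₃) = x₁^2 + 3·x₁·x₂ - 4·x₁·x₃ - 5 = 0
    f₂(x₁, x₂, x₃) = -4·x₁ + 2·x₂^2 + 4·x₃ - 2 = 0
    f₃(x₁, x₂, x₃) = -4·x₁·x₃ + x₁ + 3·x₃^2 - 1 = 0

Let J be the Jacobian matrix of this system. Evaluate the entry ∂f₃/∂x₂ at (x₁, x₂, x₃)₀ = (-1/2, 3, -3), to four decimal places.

0.0000

∂f₃/∂x₂ = 0.
At (-1/2, 3, -3) this is 0.0000.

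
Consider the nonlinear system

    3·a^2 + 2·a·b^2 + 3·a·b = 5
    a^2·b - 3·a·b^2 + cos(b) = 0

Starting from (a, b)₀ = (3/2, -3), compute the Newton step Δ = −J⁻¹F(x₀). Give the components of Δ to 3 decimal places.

(4.717, 7.419)

At (3/2, -3): F = (15.250, -48.23999).
Jacobian J = [[6·a + 2·b^2 + 3·b, 4·a·b + 3·a], [2·a·b - 3·b^2, a^2 - 6·a·b - sin(b)]].
At the point, J = [[18.000, -13.500], [-36.000, 29.39112]] (det J = 43.04016).
Solving J·Δ = −F gives Δ = (4.717, 7.419).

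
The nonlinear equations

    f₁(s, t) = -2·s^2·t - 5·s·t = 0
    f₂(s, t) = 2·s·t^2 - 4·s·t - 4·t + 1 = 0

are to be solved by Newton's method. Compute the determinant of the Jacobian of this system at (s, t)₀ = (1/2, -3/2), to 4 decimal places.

-63.0000

J = [[-4·s·t - 5·t, -2·s^2 - 5·s], [2·t^2 - 4·t, 4·s·t - 4·s - 4]].
At the point, J = [[10.5000, -3.0000], [10.5000, -9.0000]].
det J = -63.0000.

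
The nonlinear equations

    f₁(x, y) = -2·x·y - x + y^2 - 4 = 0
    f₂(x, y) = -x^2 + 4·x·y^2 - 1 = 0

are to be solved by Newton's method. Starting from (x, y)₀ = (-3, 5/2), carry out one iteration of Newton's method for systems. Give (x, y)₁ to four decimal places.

(11.7368, 8.6974)

At (-3, 5/2): F = (20.2500, -85.0000).
Jacobian J = [[-2·y - 1, -2·x + 2·y], [-2·x + 4·y^2, 8·x·y]].
At the point, J = [[-6.0000, 11.0000], [31.0000, -60.0000]] (det J = 19.0000).
Solving J·Δ = −F gives Δ = (14.7368, 6.1974).
Then the next iterate is (x, y)₁ = (11.7368, 8.6974).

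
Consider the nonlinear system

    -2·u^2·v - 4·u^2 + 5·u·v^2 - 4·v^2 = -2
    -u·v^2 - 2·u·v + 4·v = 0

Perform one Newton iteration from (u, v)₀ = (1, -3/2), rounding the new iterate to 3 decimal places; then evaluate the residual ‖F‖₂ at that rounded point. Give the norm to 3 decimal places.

2.183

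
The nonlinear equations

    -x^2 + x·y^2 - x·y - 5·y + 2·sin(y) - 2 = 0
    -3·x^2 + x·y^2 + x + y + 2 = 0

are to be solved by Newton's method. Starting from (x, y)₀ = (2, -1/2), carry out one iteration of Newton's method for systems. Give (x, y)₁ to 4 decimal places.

(1.2631, -0.5778)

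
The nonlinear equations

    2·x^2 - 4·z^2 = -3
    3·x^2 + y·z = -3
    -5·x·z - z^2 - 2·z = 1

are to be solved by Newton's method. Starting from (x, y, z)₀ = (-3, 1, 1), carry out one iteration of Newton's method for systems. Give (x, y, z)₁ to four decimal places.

At (-3, 1, 1): F = (17.0000, 31.0000, 11.0000).
Jacobian J = [[4·x, 0, -8·z], [6·x, z, y], [-5·z, 0, -5·x - 2·z - 2]].
At the point, J = [[-12.0000, 0.0000, -8.0000], [-18.0000, 1.0000, 1.0000], [-5.0000, 0.0000, 11.0000]] (det J = -172.0000).
Solving J·Δ = −F gives Δ = (1.5988, -1.9477, -0.2733).
Then the next iterate is (x, y, z)₁ = (-1.4012, -0.9477, 0.7267).

(-1.4012, -0.9477, 0.7267)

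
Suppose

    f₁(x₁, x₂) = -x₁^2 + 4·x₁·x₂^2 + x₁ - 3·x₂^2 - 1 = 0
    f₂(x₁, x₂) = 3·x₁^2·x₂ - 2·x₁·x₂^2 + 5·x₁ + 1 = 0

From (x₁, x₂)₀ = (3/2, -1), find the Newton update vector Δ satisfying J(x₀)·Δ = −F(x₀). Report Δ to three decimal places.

At (3/2, -1): F = (1.250, -1.250).
Jacobian J = [[-2·x₁ + 4·x₂^2 + 1, 8·x₁·x₂ - 6·x₂], [6·x₁·x₂ - 2·x₂^2 + 5, 3·x₁^2 - 4·x₁·x₂]].
At the point, J = [[2.000, -6.000], [-6.000, 12.750]] (det J = -10.500).
Solving J·Δ = −F gives Δ = (0.804, 0.476).

(0.804, 0.476)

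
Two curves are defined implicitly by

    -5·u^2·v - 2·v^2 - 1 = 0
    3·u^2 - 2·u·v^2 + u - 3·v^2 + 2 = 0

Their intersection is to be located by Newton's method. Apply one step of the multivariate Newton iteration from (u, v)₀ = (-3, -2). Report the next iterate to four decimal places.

(-0.8829, -3.2439)

At (-3, -2): F = (81.0000, 38.0000).
Jacobian J = [[-10·u·v, -5·u^2 - 4·v], [6·u - 2·v^2 + 1, -4·u·v - 6·v]].
At the point, J = [[-60.0000, -37.0000], [-25.0000, -12.0000]] (det J = -205.0000).
Solving J·Δ = −F gives Δ = (2.1171, -1.2439).
Then the next iterate is (u, v)₁ = (-0.8829, -3.2439).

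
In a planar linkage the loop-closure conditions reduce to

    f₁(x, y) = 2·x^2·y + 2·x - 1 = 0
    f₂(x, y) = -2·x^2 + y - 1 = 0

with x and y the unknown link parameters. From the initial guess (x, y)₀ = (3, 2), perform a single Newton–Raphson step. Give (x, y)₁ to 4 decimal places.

At (3, 2): F = (41.0000, -17.0000).
Jacobian J = [[4·x·y + 2, 2·x^2], [-4·x, 1]].
At the point, J = [[26.0000, 18.0000], [-12.0000, 1.0000]] (det J = 242.0000).
Solving J·Δ = −F gives Δ = (-1.4339, -0.2066).
Then the next iterate is (x, y)₁ = (1.5661, 1.7934).

(1.5661, 1.7934)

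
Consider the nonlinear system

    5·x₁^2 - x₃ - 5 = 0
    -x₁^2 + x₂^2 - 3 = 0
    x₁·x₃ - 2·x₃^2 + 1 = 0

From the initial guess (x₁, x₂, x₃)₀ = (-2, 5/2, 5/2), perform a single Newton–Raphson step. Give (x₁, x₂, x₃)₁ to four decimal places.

(-1.3134, 2.1007, 1.2680)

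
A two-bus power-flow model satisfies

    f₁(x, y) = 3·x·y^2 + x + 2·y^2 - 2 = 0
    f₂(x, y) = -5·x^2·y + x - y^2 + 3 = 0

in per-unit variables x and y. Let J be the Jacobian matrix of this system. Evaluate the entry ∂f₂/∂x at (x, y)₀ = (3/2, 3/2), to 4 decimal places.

-21.5000

∂f₂/∂x = -10·x·y + 1.
At (3/2, 3/2) this is -21.5000.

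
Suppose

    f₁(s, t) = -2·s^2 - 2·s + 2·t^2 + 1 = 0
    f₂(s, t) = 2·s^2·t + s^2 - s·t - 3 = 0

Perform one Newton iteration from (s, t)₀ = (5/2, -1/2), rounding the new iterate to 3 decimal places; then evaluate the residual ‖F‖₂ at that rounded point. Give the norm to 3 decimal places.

4.213

At (5/2, -1/2): F = (-16.000, -1.750).
Jacobian J = [[-4·s - 2, 4·t], [4·s·t + 2·s - t, 2·s^2 - s]].
At the point, J = [[-12.000, -2.000], [0.500, 10.000]] (det J = -119.000).
Solving J·Δ = −F gives Δ = (-1.374, 0.244).
Then the next iterate is (s, t)₁ = (1.126, -0.256).
Re-evaluating at (1.126, -0.256): F = (-3.65668, -2.09302), so ‖F‖₂ = 4.213.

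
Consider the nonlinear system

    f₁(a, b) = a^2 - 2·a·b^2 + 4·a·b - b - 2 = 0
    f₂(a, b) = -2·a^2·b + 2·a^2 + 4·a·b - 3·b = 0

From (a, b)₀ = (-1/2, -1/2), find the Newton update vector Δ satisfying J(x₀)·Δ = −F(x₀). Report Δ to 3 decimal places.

(17.333, -15.167)

At (-1/2, -1/2): F = (0.000, 3.250).
Jacobian J = [[2·a - 2·b^2 + 4·b, -4·a·b + 4·a - 1], [-4·a·b + 4·a + 4·b, -2·a^2 + 4·a - 3]].
At the point, J = [[-3.500, -4.000], [-5.000, -5.500]] (det J = -0.750).
Solving J·Δ = −F gives Δ = (17.333, -15.167).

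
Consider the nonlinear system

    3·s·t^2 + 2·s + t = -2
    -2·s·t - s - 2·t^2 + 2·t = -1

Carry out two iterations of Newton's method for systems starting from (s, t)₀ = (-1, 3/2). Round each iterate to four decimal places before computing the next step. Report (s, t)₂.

(-0.3438, 1.7304)

At (-1, 3/2): F = (-5.2500, 3.5000).
Jacobian J = [[3·t^2 + 2, 6·s·t + 1], [-2·t - 1, -2·s - 4·t + 2]].
At the point, J = [[8.7500, -8.0000], [-4.0000, -2.0000]] (det J = -49.5000).
Solving J·Δ = −F gives Δ = (0.7778, 0.1944).
Then the next iterate is (s, t)₁ = (-0.2222, 1.6944).
Round to (-0.2222, 1.6944) and repeat: F = (1.336197, -0.377991), J = [[10.612974, -1.258974], [-4.3888, -4.3332]].
Δ = (-0.1216, 0.0360), so (s, t)₂ = (-0.3438, 1.7304).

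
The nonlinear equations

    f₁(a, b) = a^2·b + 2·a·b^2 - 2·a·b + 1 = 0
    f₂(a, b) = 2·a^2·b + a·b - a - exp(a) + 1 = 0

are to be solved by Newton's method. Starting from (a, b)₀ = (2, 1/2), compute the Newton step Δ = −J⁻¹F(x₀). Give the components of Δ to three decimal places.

At (2, 1/2): F = (2.000, -3.38906).
Jacobian J = [[2·a·b + 2·b^2 - 2·b, a^2 + 4·a·b - 2·a], [4·a·b + b - exp(a) - 1, 2·a^2 + a]].
At the point, J = [[1.500, 4.000], [-3.88906, 10.000]] (det J = 30.55622).
Solving J·Δ = −F gives Δ = (-1.098, -0.088).

(-1.098, -0.088)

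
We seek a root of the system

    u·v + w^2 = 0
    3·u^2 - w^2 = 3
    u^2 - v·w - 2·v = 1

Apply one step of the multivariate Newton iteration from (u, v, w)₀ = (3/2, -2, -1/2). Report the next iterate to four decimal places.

(1.2500, -1.3333, -1.7500)

At (3/2, -2, -1/2): F = (-2.7500, 3.5000, 4.2500).
Jacobian J = [[v, u, 2·w], [6·u, 0, -2·w], [2·u, -w - 2, -v]].
At the point, J = [[-2.0000, 1.5000, -1.0000], [9.0000, 0.0000, 1.0000], [3.0000, -1.5000, 2.0000]] (det J = -12.0000).
Solving J·Δ = −F gives Δ = (-0.2500, 0.6667, -1.2500).
Then the next iterate is (u, v, w)₁ = (1.2500, -1.3333, -1.7500).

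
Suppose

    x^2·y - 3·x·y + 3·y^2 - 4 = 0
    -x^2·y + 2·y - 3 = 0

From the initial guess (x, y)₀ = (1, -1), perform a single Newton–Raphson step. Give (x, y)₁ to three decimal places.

At (1, -1): F = (1.000, -4.000).
Jacobian J = [[2·x·y - 3·y, x^2 - 3·x + 6·y], [-2·x·y, -x^2 + 2]].
At the point, J = [[1.000, -8.000], [2.000, 1.000]] (det J = 17.000).
Solving J·Δ = −F gives Δ = (1.824, 0.353).
Then the next iterate is (x, y)₁ = (2.824, -0.647).

(2.824, -0.647)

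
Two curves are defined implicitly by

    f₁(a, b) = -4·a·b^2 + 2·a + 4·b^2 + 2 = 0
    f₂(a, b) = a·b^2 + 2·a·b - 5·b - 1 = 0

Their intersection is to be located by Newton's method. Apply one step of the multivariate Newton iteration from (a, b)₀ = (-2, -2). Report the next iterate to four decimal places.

At (-2, -2): F = (46.0000, 9.0000).
Jacobian J = [[-4·b^2 + 2, -8·a·b + 8·b], [b^2 + 2·b, 2·a·b + 2·a - 5]].
At the point, J = [[-14.0000, -48.0000], [0.0000, -1.0000]] (det J = 14.0000).
Solving J·Δ = −F gives Δ = (-27.5714, 9.0000).
Then the next iterate is (a, b)₁ = (-29.5714, 7.0000).

(-29.5714, 7.0000)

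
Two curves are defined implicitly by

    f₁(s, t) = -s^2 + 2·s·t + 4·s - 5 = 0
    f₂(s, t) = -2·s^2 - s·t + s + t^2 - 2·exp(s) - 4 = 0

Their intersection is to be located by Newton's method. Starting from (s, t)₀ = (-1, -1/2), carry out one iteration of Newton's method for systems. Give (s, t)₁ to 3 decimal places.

(0.676, -0.810)

At (-1, -1/2): F = (-9.000, -7.98576).
Jacobian J = [[-2·s + 2·t + 4, 2·s], [-4·s - t - 2·exp(s) + 1, -s + 2·t]].
At the point, J = [[5.000, -2.000], [4.76424, 0.000]] (det J = 9.52848).
Solving J·Δ = −F gives Δ = (1.676, -0.310).
Then the next iterate is (s, t)₁ = (0.676, -0.810).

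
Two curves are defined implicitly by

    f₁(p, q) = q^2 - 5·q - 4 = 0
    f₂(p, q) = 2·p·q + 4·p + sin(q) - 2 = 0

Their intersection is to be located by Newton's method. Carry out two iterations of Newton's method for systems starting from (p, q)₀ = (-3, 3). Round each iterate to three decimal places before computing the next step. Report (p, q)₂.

At (-3, 3): F = (-10.000, -31.85888).
Jacobian J = [[0, 2·q - 5], [2·q + 4, 2·p + cos(q)]].
At the point, J = [[0.000, 1.000], [10.000, -6.98999]] (det J = -10.000).
Solving J·Δ = −F gives Δ = (10.176, 10.000).
Then the next iterate is (p, q)₁ = (7.176, 13.000).
Round to (7.176, 13.000) and repeat: F = (100.000, 213.70017), J = [[0.000, 21.000], [30.000, 15.25945]].
Δ = (-4.701, -4.762), so (p, q)₂ = (2.475, 8.238).

(2.475, 8.238)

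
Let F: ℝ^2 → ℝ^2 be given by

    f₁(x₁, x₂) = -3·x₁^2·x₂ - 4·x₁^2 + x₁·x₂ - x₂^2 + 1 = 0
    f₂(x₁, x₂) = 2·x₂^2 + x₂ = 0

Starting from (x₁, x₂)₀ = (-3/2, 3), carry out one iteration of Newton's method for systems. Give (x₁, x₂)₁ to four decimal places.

At (-3/2, 3): F = (-41.7500, 21.0000).
Jacobian J = [[-6·x₁·x₂ - 8·x₁ + x₂, -3·x₁^2 + x₁ - 2·x₂], [0, 4·x₂ + 1]].
At the point, J = [[42.0000, -14.2500], [0.0000, 13.0000]] (det J = 546.0000).
Solving J·Δ = −F gives Δ = (0.4460, -1.6154).
Then the next iterate is (x₁, x₂)₁ = (-1.0540, 1.3846).

(-1.0540, 1.3846)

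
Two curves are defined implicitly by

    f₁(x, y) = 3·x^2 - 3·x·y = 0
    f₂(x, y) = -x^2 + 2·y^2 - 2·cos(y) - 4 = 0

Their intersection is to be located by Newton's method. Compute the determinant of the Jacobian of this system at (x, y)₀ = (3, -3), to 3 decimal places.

-385.620

J = [[6·x - 3·y, -3·x], [-2·x, 4·y + 2·sin(y)]].
At the point, J = [[27.000, -9.000], [-6.000, -12.28224]].
det J = -385.620.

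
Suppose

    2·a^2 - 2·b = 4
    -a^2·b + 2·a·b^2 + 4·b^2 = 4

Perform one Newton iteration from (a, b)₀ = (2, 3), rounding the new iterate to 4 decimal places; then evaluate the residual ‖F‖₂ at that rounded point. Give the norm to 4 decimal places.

13.2255

At (2, 3): F = (-2.0000, 56.0000).
Jacobian J = [[4·a, -2], [-2·a·b + 2·b^2, -a^2 + 4·a·b + 8·b]].
At the point, J = [[8.0000, -2.0000], [6.0000, 44.0000]] (det J = 364.0000).
Solving J·Δ = −F gives Δ = (-0.0659, -1.2637).
Then the next iterate is (a, b)₁ = (1.9341, 1.7363).
Re-evaluating at (1.9341, 1.7363): F = (0.008886, 13.225507), so ‖F‖₂ = 13.2255.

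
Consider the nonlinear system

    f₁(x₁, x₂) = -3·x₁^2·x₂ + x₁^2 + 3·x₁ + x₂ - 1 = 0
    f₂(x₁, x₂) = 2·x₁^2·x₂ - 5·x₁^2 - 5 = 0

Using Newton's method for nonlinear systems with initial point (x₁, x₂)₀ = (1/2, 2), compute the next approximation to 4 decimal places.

(3.0833, 17.6667)

At (1/2, 2): F = (1.2500, -5.2500).
Jacobian J = [[-6·x₁·x₂ + 2·x₁ + 3, -3·x₁^2 + 1], [4·x₁·x₂ - 10·x₁, 2·x₁^2]].
At the point, J = [[-2.0000, 0.2500], [-1.0000, 0.5000]] (det J = -0.7500).
Solving J·Δ = −F gives Δ = (2.5833, 15.6667).
Then the next iterate is (x₁, x₂)₁ = (3.0833, 17.6667).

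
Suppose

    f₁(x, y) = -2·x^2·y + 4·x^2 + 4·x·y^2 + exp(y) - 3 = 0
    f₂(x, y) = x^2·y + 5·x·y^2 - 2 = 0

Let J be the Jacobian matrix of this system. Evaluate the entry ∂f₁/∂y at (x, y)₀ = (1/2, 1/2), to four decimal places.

∂f₁/∂y = -2·x^2 + 8·x·y + exp(y).
At (1/2, 1/2) this is 3.1487.

3.1487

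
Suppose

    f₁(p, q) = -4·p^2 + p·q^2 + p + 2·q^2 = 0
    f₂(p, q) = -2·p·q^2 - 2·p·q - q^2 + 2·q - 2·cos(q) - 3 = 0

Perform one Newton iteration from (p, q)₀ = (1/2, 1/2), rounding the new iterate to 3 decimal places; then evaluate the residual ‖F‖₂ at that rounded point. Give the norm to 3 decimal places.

At (1/2, 1/2): F = (0.125, -4.75517).
Jacobian J = [[-8·p + q^2 + 1, 2·p·q + 4·q], [-2·q^2 - 2·q, -4·p·q - 2·p - 2·q + 2·sin(q) + 2]].
At the point, J = [[-2.750, 2.500], [-1.500, -0.04115]] (det J = 3.86316).
Solving J·Δ = −F gives Δ = (-3.076, -3.434).
Then the next iterate is (p, q)₁ = (-2.576, -2.934).
Re-evaluating at (-2.576, -2.934): F = (-34.07752, 13.71499), so ‖F‖₂ = 36.734.

36.734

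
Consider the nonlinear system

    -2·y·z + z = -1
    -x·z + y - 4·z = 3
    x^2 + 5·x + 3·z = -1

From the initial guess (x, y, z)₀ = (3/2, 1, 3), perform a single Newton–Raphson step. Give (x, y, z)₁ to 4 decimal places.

(-0.0252, 1.0860, 0.4839)

At (3/2, 1, 3): F = (-2.0000, -18.5000, 19.7500).
Jacobian J = [[0, -2·z, -2·y + 1], [-z, 1, -x - 4], [2·x + 5, 0, 3]].
At the point, J = [[0.0000, -6.0000, -1.0000], [-3.0000, 1.0000, -5.5000], [8.0000, 0.0000, 3.0000]] (det J = 218.0000).
Solving J·Δ = −F gives Δ = (-1.5252, 0.0860, -2.5161).
Then the next iterate is (x, y, z)₁ = (-0.0252, 1.0860, 0.4839).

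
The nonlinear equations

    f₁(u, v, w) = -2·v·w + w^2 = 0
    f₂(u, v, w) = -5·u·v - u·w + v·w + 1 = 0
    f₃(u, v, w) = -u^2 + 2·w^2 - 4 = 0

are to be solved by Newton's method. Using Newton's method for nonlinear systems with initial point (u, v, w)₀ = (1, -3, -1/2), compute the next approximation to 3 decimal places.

(-5.250, -20.250, 3.500)

At (1, -3, -1/2): F = (-2.750, 18.000, -4.500).
Jacobian J = [[0, -2·w, -2·v + 2·w], [-5·v - w, -5·u + w, -u + v], [-2·u, 0, 4·w]].
At the point, J = [[0.000, 1.000, 5.000], [15.500, -5.500, -4.000], [-2.000, 0.000, -2.000]] (det J = -16.000).
Solving J·Δ = −F gives Δ = (-6.250, -17.250, 4.000).
Then the next iterate is (u, v, w)₁ = (-5.250, -20.250, 3.500).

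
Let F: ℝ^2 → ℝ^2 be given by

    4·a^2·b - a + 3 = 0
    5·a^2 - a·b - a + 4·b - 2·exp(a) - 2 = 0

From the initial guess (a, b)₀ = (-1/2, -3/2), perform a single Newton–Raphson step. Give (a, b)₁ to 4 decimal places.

At (-1/2, -3/2): F = (2.0000, -8.213061).
Jacobian J = [[8·a·b - 1, 4·a^2], [10·a - b - 2·exp(a) - 1, -a + 4]].
At the point, J = [[5.0000, 1.0000], [-5.713061, 4.5000]] (det J = 28.213061).
Solving J·Δ = −F gives Δ = (-0.6101, 1.0505).
Then the next iterate is (a, b)₁ = (-1.1101, -0.4495).

(-1.1101, -0.4495)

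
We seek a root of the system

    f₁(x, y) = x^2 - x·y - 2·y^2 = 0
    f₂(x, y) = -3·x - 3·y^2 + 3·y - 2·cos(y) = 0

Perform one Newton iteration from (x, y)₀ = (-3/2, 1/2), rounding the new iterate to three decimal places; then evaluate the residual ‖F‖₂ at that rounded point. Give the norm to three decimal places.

At (-3/2, 1/2): F = (2.500, 3.49483).
Jacobian J = [[2·x - y, -x - 4·y], [-3, -6·y + 2·sin(y) + 3]].
At the point, J = [[-3.500, -0.500], [-3.000, 0.95885]] (det J = -4.85598).
Solving J·Δ = −F gives Δ = (0.853, -0.974).
Then the next iterate is (x, y)₁ = (-0.647, -0.474).
Re-evaluating at (-0.647, -0.474): F = (-0.33742, -1.93453), so ‖F‖₂ = 1.964.

1.964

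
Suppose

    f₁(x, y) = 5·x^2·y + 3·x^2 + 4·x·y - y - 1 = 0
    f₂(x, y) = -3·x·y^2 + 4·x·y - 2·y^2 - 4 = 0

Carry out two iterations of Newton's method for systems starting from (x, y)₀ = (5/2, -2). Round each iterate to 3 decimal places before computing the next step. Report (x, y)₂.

(6.838, 1.105)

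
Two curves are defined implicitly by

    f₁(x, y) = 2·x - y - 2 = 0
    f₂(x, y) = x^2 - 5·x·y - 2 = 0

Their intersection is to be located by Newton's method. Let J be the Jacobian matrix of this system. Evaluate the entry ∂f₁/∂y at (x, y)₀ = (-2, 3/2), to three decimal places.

-1.000

∂f₁/∂y = -1.
At (-2, 3/2) this is -1.000.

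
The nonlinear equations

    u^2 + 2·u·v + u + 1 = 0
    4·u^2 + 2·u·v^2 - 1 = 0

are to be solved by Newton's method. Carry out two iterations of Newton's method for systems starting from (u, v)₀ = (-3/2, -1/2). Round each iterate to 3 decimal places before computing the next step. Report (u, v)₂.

(-0.515, 0.392)

At (-3/2, -1/2): F = (3.250, 7.250).
Jacobian J = [[2·u + 2·v + 1, 2·u], [8·u + 2·v^2, 4·u·v]].
At the point, J = [[-3.000, -3.000], [-11.500, 3.000]] (det J = -43.500).
Solving J·Δ = −F gives Δ = (0.724, 0.359).
Then the next iterate is (u, v)₁ = (-0.776, -0.141).
Round to (-0.776, -0.141) and repeat: F = (1.04501, 1.37785), J = [[-0.834, -1.552], [-6.16824, 0.43766]].
Δ = (0.261, 0.533), so (u, v)₂ = (-0.515, 0.392).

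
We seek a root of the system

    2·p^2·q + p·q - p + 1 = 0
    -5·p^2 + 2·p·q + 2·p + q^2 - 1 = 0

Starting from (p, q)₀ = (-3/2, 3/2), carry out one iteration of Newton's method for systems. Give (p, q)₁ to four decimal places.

At (-3/2, 3/2): F = (7.0000, -17.5000).
Jacobian J = [[4·p·q + q - 1, 2·p^2 + p], [-10·p + 2·q + 2, 2·p + 2·q]].
At the point, J = [[-8.5000, 3.0000], [20.0000, 0.0000]] (det J = -60.0000).
Solving J·Δ = −F gives Δ = (0.8750, 0.1458).
Then the next iterate is (p, q)₁ = (-0.6250, 1.6458).

(-0.6250, 1.6458)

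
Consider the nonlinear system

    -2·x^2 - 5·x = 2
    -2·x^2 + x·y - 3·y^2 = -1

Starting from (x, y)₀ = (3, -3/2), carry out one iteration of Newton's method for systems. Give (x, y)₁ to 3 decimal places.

(0.941, -1.462)

At (3, -3/2): F = (-35.000, -28.250).
Jacobian J = [[-4·x - 5, 0], [-4·x + y, x - 6·y]].
At the point, J = [[-17.000, 0.000], [-13.500, 12.000]] (det J = -204.000).
Solving J·Δ = −F gives Δ = (-2.059, 0.038).
Then the next iterate is (x, y)₁ = (0.941, -1.462).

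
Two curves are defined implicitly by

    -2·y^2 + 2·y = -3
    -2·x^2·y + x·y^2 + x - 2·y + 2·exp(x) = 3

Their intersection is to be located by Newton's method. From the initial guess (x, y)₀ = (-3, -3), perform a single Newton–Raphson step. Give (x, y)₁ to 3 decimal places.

(-2.070, -1.500)

At (-3, -3): F = (-21.000, 27.09957).
Jacobian J = [[0, -4·y + 2], [-4·x·y + y^2 + 2·exp(x) + 1, -2·x^2 + 2·x·y - 2]].
At the point, J = [[0.000, 14.000], [-25.90043, -2.000]] (det J = 362.60596).
Solving J·Δ = −F gives Δ = (0.930, 1.500).
Then the next iterate is (x, y)₁ = (-2.070, -1.500).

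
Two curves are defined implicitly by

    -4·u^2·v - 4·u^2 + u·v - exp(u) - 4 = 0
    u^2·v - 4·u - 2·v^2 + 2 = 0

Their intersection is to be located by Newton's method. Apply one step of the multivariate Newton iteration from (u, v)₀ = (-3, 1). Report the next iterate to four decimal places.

At (-3, 1): F = (-79.049787, 21.0000).
Jacobian J = [[-8·u·v - 8·u + v - exp(u), -4·u^2 + u], [2·u·v - 4, u^2 - 4·v]].
At the point, J = [[48.950213, -39.0000], [-10.0000, 5.0000]] (det J = -145.248935).
Solving J·Δ = −F gives Δ = (2.9174, 1.6348).
Then the next iterate is (u, v)₁ = (-0.0826, 2.6348).

(-0.0826, 2.6348)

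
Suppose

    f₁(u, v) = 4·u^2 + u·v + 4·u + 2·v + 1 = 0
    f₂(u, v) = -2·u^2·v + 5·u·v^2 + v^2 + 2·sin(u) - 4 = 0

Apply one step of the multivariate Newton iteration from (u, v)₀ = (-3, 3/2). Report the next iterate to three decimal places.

(-1.705, 1.042)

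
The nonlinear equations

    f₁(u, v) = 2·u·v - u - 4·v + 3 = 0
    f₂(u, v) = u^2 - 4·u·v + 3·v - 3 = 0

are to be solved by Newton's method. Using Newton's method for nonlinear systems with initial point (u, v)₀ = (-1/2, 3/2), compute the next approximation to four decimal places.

At (-1/2, 3/2): F = (-4.0000, 4.7500).
Jacobian J = [[2·v - 1, 2·u - 4], [2·u - 4·v, -4·u + 3]].
At the point, J = [[2.0000, -5.0000], [-7.0000, 5.0000]] (det J = -25.0000).
Solving J·Δ = −F gives Δ = (0.1500, -0.7400).
Then the next iterate is (u, v)₁ = (-0.3500, 0.7600).

(-0.3500, 0.7600)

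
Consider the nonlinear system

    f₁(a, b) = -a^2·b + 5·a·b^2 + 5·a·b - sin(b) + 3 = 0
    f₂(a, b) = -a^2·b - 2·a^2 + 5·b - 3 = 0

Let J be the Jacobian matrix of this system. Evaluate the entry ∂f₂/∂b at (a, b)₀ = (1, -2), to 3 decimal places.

∂f₂/∂b = -a^2 + 5.
At (1, -2) this is 4.000.

4.000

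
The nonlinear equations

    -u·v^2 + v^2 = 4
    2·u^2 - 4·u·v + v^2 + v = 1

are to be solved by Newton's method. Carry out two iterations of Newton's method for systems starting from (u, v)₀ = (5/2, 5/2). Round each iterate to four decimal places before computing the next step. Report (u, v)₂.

At (5/2, 5/2): F = (-13.3750, -4.7500).
Jacobian J = [[-v^2, -2·u·v + 2·v], [4·u - 4·v, -4·u + 2·v + 1]].
At the point, J = [[-6.2500, -7.5000], [0.0000, -4.0000]] (det J = 25.0000).
Solving J·Δ = −F gives Δ = (-0.7150, -1.1875).
Then the next iterate is (u, v)₁ = (1.7850, 1.3125).
Round to (1.7850, 1.3125) and repeat: F = (-5.352285, -0.963644), J = [[-1.722656, -2.060625], [1.8900, -3.5150]].
Δ = (-1.6913, -1.1835), so (u, v)₂ = (0.0937, 0.1290).

(0.0937, 0.1290)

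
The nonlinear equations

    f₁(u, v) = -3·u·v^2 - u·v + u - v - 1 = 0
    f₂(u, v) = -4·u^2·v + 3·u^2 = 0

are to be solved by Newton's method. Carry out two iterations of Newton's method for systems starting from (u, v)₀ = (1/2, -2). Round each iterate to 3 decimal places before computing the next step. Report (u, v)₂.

(0.147, -1.553)

At (1/2, -2): F = (-3.500, 2.750).
Jacobian J = [[-3·v^2 - v + 1, -6·u·v - u - 1], [-8·u·v + 6·u, -4·u^2]].
At the point, J = [[-9.000, 4.500], [11.000, -1.000]] (det J = -40.500).
Solving J·Δ = −F gives Δ = (-0.219, 0.340).
Then the next iterate is (u, v)₁ = (0.281, -1.660).
Round to (0.281, -1.660) and repeat: F = (-0.91551, 0.76118), J = [[-5.60680, 1.51776], [5.41768, -0.31584]].
Δ = (-0.134, 0.107), so (u, v)₂ = (0.147, -1.553).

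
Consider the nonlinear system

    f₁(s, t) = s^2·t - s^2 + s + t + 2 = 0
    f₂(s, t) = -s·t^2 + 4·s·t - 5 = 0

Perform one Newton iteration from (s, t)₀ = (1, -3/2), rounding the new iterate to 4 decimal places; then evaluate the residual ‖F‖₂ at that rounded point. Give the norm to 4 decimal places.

18.0162

At (1, -3/2): F = (-1.0000, -13.2500).
Jacobian J = [[2·s·t - 2·s + 1, s^2 + 1], [-t^2 + 4·t, -2·s·t + 4·s]].
At the point, J = [[-4.0000, 2.0000], [-8.2500, 7.0000]] (det J = -11.5000).
Solving J·Δ = −F gives Δ = (1.6957, 3.8913).
Then the next iterate is (s, t)₁ = (2.6957, 2.3913).
Re-evaluating at (2.6957, 2.3913): F = (17.197297, 5.370046), so ‖F‖₂ = 18.0162.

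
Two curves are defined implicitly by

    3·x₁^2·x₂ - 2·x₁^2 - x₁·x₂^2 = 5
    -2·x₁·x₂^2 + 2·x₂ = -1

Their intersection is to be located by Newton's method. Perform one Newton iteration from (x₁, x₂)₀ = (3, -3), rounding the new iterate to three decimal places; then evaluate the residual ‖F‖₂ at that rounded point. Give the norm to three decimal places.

43.655

At (3, -3): F = (-131.000, -59.000).
Jacobian J = [[6·x₁·x₂ - 4·x₁ - x₂^2, 3·x₁^2 - 2·x₁·x₂], [-2·x₂^2, -4·x₁·x₂ + 2]].
At the point, J = [[-75.000, 45.000], [-18.000, 38.000]] (det J = -2040.000).
Solving J·Δ = −F gives Δ = (-1.139, 1.013).
Then the next iterate is (x₁, x₂)₁ = (1.861, -1.987).
Re-evaluating at (1.861, -1.987): F = (-39.91904, -17.66909), so ‖F‖₂ = 43.655.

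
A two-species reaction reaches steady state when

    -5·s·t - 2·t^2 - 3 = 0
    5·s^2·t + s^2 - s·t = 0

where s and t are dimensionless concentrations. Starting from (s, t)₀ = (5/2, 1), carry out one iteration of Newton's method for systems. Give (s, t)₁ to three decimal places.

(2.278, 0.007)

At (5/2, 1): F = (-17.500, 35.000).
Jacobian J = [[-5·t, -5·s - 4·t], [10·s·t + 2·s - t, 5·s^2 - s]].
At the point, J = [[-5.000, -16.500], [29.000, 28.750]] (det J = 334.750).
Solving J·Δ = −F gives Δ = (-0.222, -0.993).
Then the next iterate is (s, t)₁ = (2.278, 0.007).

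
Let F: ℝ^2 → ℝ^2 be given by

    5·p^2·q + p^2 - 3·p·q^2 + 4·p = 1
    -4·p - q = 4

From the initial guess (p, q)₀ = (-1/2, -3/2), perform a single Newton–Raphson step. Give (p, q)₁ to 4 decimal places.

At (-1/2, -3/2): F = (-1.2500, -0.5000).
Jacobian J = [[10·p·q + 2·p - 3·q^2 + 4, 5·p^2 - 6·p·q], [-4, -1]].
At the point, J = [[3.7500, -3.2500], [-4.0000, -1.0000]] (det J = -16.7500).
Solving J·Δ = −F gives Δ = (-0.0224, -0.4104).
Then the next iterate is (p, q)₁ = (-0.5224, -1.9104).

(-0.5224, -1.9104)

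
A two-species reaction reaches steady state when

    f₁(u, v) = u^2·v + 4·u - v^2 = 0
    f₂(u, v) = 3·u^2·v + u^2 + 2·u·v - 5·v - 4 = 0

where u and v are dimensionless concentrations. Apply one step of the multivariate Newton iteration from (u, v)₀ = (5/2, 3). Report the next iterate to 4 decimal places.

At (5/2, 3): F = (19.7500, 58.5000).
Jacobian J = [[2·u·v + 4, u^2 - 2·v], [6·u·v + 2·u + 2·v, 3·u^2 + 2·u - 5]].
At the point, J = [[19.0000, 0.2500], [56.0000, 18.7500]] (det J = 342.2500).
Solving J·Δ = −F gives Δ = (-1.0393, -0.0161).
Then the next iterate is (u, v)₁ = (1.4607, 2.9839).

(1.4607, 2.9839)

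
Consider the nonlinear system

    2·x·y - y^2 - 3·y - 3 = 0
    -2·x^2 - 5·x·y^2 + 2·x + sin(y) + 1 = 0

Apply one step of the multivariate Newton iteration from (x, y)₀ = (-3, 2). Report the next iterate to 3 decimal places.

At (-3, 2): F = (-25.000, 37.90930).
Jacobian J = [[2·y, 2·x - 2·y - 3], [-4·x - 5·y^2 + 2, -10·x·y + cos(y)]].
At the point, J = [[4.000, -13.000], [-6.000, 59.58385]] (det J = 160.33541).
Solving J·Δ = −F gives Δ = (6.217, -0.010).
Then the next iterate is (x, y)₁ = (3.217, 1.990).

(3.217, 1.990)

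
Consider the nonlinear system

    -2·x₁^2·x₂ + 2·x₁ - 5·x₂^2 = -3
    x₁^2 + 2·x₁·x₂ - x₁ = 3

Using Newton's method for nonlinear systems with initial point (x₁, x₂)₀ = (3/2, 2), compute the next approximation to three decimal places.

(1.304, 1.141)

At (3/2, 2): F = (-23.000, 3.750).
Jacobian J = [[-4·x₁·x₂ + 2, -2·x₁^2 - 10·x₂], [2·x₁ + 2·x₂ - 1, 2·x₁]].
At the point, J = [[-10.000, -24.500], [6.000, 3.000]] (det J = 117.000).
Solving J·Δ = −F gives Δ = (-0.196, -0.859).
Then the next iterate is (x₁, x₂)₁ = (1.304, 1.141).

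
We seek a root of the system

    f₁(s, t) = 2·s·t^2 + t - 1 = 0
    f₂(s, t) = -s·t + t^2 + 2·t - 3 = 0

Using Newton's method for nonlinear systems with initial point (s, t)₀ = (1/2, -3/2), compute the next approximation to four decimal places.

At (1/2, -3/2): F = (-0.2500, -3.0000).
Jacobian J = [[2·t^2, 4·s·t + 1], [-t, -s + 2·t + 2]].
At the point, J = [[4.5000, -2.0000], [1.5000, -1.5000]] (det J = -3.7500).
Solving J·Δ = −F gives Δ = (-1.5000, -3.5000).
Then the next iterate is (s, t)₁ = (-1.0000, -5.0000).

(-1.0000, -5.0000)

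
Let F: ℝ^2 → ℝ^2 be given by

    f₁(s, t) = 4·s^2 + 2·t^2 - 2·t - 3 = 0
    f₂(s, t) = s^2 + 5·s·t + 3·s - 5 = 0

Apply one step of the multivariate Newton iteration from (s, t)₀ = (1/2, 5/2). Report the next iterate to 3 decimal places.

(0.416, 1.855)

At (1/2, 5/2): F = (5.500, 3.000).
Jacobian J = [[8·s, 4·t - 2], [2·s + 5·t + 3, 5·s]].
At the point, J = [[4.000, 8.000], [16.500, 2.500]] (det J = -122.000).
Solving J·Δ = −F gives Δ = (-0.084, -0.645).
Then the next iterate is (s, t)₁ = (0.416, 1.855).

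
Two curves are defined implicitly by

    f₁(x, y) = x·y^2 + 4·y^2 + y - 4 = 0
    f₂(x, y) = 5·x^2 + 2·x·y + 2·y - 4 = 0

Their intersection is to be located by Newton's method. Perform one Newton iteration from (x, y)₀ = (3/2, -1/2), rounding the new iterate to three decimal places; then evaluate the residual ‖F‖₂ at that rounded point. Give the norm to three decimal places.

2.586

At (3/2, -1/2): F = (-3.125, 4.750).
Jacobian J = [[y^2, 2·x·y + 8·y + 1], [10·x + 2·y, 2·x + 2]].
At the point, J = [[0.250, -4.500], [14.000, 5.000]] (det J = 64.250).
Solving J·Δ = −F gives Δ = (-0.089, -0.699).
Then the next iterate is (x, y)₁ = (1.411, -1.199).
Re-evaluating at (1.411, -1.199): F = (2.57986, 0.17303), so ‖F‖₂ = 2.586.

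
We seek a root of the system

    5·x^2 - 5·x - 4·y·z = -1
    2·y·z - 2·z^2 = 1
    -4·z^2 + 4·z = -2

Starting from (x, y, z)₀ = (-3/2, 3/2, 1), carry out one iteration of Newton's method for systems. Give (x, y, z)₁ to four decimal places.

(-1.0125, 1.7500, 1.5000)

At (-3/2, 3/2, 1): F = (13.7500, 0.0000, 2.0000).
Jacobian J = [[10·x - 5, -4·z, -4·y], [0, 2·z, 2·y - 4·z], [0, 0, -8·z + 4]].
At the point, J = [[-20.0000, -4.0000, -6.0000], [0.0000, 2.0000, -1.0000], [0.0000, 0.0000, -4.0000]] (det J = 160.0000).
Solving J·Δ = −F gives Δ = (0.4875, 0.2500, 0.5000).
Then the next iterate is (x, y, z)₁ = (-1.0125, 1.7500, 1.5000).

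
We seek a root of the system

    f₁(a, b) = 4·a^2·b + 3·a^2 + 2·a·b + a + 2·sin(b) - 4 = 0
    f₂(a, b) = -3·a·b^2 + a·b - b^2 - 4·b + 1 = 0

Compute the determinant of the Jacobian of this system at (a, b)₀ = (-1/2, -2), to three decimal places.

-24.652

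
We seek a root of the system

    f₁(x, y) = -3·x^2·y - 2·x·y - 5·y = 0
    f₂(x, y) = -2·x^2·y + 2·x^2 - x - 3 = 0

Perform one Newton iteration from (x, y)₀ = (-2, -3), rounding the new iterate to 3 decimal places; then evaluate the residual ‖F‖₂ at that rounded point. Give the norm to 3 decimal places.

At (-2, -3): F = (39.000, 31.000).
Jacobian J = [[-6·x·y - 2·y, -3·x^2 - 2·x - 5], [-4·x·y + 4·x - 1, -2·x^2]].
At the point, J = [[-30.000, -13.000], [-33.000, -8.000]] (det J = -189.000).
Solving J·Δ = −F gives Δ = (0.481, 1.889).
Then the next iterate is (x, y)₁ = (-1.519, -1.111).
Re-evaluating at (-1.519, -1.111): F = (9.87022, 8.26068), so ‖F‖₂ = 12.871.

12.871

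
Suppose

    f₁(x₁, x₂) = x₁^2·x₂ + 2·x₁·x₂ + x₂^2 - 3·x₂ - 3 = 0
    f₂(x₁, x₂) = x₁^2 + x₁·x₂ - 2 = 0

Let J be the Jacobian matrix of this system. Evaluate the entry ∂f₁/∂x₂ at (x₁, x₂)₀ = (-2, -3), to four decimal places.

-9.0000

∂f₁/∂x₂ = x₁^2 + 2·x₁ + 2·x₂ - 3.
At (-2, -3) this is -9.0000.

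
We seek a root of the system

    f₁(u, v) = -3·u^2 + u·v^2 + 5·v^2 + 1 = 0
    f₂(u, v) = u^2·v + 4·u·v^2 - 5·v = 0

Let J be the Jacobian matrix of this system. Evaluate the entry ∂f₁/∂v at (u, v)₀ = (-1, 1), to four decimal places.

8.0000

∂f₁/∂v = 2·u·v + 10·v.
At (-1, 1) this is 8.0000.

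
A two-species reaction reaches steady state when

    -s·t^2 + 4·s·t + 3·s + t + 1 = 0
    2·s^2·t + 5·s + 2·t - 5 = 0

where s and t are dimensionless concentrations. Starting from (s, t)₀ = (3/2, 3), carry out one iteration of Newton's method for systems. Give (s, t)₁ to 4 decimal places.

At (3/2, 3): F = (13.0000, 22.0000).
Jacobian J = [[-t^2 + 4·t + 3, -2·s·t + 4·s + 1], [4·s·t + 5, 2·s^2 + 2]].
At the point, J = [[6.0000, -2.0000], [23.0000, 6.5000]] (det J = 85.0000).
Solving J·Δ = −F gives Δ = (-1.5118, 1.9647).
Then the next iterate is (s, t)₁ = (-0.0118, 4.9647).

(-0.0118, 4.9647)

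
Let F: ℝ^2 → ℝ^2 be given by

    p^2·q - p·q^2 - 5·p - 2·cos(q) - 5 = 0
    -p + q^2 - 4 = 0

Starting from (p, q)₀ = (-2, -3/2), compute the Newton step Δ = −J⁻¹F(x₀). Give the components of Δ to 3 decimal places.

(-37.050, 12.433)

At (-2, -3/2): F = (3.35853, 0.250).
Jacobian J = [[2·p·q - q^2 - 5, p^2 - 2·p·q + 2·sin(q)], [-1, 2·q]].
At the point, J = [[-1.250, -3.99499], [-1.000, -3.000]] (det J = -0.24499).
Solving J·Δ = −F gives Δ = (-37.050, 12.433).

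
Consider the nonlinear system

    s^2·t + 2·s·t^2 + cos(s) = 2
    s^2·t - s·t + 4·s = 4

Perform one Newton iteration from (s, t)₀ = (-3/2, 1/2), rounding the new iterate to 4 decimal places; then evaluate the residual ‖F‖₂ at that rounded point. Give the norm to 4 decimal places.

49.8192

At (-3/2, 1/2): F = (-1.554263, -8.1250).
Jacobian J = [[2·s·t + 2·t^2 - sin(s), s^2 + 4·s·t], [2·s·t - t + 4, s^2 - s]].
At the point, J = [[-0.002505, -0.7500], [2.0000, 3.7500]] (det J = 1.490606).
Solving J·Δ = −F gives Δ = (7.9982, -2.0991).
Then the next iterate is (s, t)₁ = (6.4982, -1.5991).
Re-evaluating at (6.4982, -1.5991): F = (-35.314223, -35.140490), so ‖F‖₂ = 49.8192.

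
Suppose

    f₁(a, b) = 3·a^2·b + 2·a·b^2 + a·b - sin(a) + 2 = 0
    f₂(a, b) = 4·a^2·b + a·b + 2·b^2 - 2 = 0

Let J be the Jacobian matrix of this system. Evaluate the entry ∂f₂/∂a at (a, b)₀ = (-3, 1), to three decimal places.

∂f₂/∂a = 8·a·b + b.
At (-3, 1) this is -23.000.

-23.000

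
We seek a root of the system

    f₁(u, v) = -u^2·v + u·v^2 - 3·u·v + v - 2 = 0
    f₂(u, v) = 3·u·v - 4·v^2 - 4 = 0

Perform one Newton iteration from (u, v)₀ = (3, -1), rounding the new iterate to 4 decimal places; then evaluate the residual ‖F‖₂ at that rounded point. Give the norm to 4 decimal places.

At (3, -1): F = (18.0000, -17.0000).
Jacobian J = [[-2·u·v + v^2 - 3·v, -u^2 + 2·u·v - 3·u + 1], [3·v, 3·u - 8·v]].
At the point, J = [[10.0000, -23.0000], [-3.0000, 17.0000]] (det J = 101.0000).
Solving J·Δ = −F gives Δ = (0.8416, 1.1485).
Then the next iterate is (u, v)₁ = (3.8416, 0.1485).
Re-evaluating at (3.8416, 0.1485): F = (-5.669764, -2.376776), so ‖F‖₂ = 6.1478.

6.1478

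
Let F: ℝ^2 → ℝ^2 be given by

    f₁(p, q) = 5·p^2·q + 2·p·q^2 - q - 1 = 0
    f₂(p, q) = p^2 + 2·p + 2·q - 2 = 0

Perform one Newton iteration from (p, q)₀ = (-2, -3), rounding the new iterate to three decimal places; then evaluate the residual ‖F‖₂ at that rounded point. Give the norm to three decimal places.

10.405

At (-2, -3): F = (-94.000, -8.000).
Jacobian J = [[10·p·q + 2·q^2, 5·p^2 + 4·p·q - 1], [2·p + 2, 2]].
At the point, J = [[78.000, 43.000], [-2.000, 2.000]] (det J = 242.000).
Solving J·Δ = −F gives Δ = (-0.645, 3.355).
Then the next iterate is (p, q)₁ = (-2.645, 0.355).
Re-evaluating at (-2.645, 0.355): F = (10.39627, 0.41603), so ‖F‖₂ = 10.405.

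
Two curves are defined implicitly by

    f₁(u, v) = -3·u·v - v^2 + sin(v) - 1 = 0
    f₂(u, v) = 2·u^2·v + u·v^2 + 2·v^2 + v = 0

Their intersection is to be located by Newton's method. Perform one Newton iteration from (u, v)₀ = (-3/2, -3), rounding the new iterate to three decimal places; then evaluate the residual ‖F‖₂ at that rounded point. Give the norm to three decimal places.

At (-3/2, -3): F = (-23.64112, -12.000).
Jacobian J = [[-3·v, -3·u - 2·v + cos(v)], [4·u·v + v^2, 2·u^2 + 2·u·v + 4·v + 1]].
At the point, J = [[9.000, 9.51001], [27.000, 2.500]] (det J = -234.27020).
Solving J·Δ = −F gives Δ = (0.235, 2.264).
Then the next iterate is (u, v)₁ = (-1.265, -0.736).
Re-evaluating at (-1.265, -0.736): F = (-5.00614, -2.69338), so ‖F‖₂ = 5.685.

5.685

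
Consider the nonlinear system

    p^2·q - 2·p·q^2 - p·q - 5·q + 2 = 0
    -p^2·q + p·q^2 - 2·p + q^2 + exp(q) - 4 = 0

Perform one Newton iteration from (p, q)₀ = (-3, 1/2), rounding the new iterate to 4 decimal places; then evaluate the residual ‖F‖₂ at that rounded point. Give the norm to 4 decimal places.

0.8598

At (-3, 1/2): F = (7.0000, -1.351279).
Jacobian J = [[2·p·q - 2·q^2 - q, p^2 - 4·p·q - p - 5], [-2·p·q + q^2 - 2, -p^2 + 2·p·q + 2·q + exp(q)]].
At the point, J = [[-4.0000, 13.0000], [1.2500, -9.351279]] (det J = 21.155115).
Solving J·Δ = −F gives Δ = (2.2639, 0.1581).
Then the next iterate is (p, q)₁ = (-0.7361, 0.6581).
Re-evaluating at (-0.7361, 0.6581): F = (0.188118, -0.838973), so ‖F‖₂ = 0.8598.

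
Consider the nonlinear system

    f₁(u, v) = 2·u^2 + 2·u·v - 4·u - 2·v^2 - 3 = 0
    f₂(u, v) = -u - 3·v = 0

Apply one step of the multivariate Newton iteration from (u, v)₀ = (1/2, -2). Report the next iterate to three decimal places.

At (1/2, -2): F = (-14.500, 5.500).
Jacobian J = [[4·u + 2·v - 4, 2·u - 4·v], [-1, -3]].
At the point, J = [[-6.000, 9.000], [-1.000, -3.000]] (det J = 27.000).
Solving J·Δ = −F gives Δ = (0.222, 1.759).
Then the next iterate is (u, v)₁ = (0.722, -0.241).

(0.722, -0.241)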